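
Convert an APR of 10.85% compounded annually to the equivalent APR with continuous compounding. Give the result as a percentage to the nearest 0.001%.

Compounded annually, EAR = nominal = 0.108500.
Equivalent continuous rate: r = ln(1 + 0.108500) = 0.103008 = 10.301%.

10.301%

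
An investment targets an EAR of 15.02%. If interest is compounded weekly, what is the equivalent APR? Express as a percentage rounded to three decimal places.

(1 + r/52)^52 − 1 = 0.1502, so 1 + r/52 = 1.1502^(1/52).
r/52 = 0.002695, so r = 0.140124 = 14.012%.

14.012%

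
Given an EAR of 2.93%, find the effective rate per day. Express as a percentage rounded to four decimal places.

0.0079%

The per-day rate i satisfies (1 + i)^365 = 1 + 0.0293.
i = 1.0293^(1/365) − 1 = 0.0000791 = 0.0079%.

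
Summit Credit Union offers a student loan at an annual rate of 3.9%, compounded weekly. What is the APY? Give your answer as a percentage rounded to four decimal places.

3.9755%

EAR = (1 + 0.039/52)^52 − 1.
= (1 + 0.000750)^52 − 1 = 1.039755 − 1 = 3.9755%.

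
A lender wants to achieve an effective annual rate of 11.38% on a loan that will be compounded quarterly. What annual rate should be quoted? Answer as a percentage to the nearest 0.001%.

(1 + r/4)^4 − 1 = 0.1138, so 1 + r/4 = 1.1138^(1/4).
r/4 = 0.027311, so r = 0.109243 = 10.924%.

10.924%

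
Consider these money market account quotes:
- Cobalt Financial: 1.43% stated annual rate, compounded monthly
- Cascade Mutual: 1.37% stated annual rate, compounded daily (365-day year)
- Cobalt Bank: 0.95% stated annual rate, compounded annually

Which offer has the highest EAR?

Cobalt Financial: (1 + 0.0143/12)^12 − 1 = 1.439%
Cascade Mutual: (1 + 0.0137/365)^365 − 1 = 1.379%
Cobalt Bank: compounded annually, EAR = 0.950%
The highest effective annual rate is Cobalt Financial at 1.439%.

Cobalt Financial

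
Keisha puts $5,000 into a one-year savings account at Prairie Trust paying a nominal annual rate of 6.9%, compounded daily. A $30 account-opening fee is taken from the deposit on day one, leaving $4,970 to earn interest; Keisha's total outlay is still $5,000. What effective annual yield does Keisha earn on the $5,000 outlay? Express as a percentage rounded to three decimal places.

6.500%

Value after one year: 4,970 × (1 + 0.069/365)^365 = 4,970 × 1.071429 = $5,325.00.
Effective yield on the $5,000 outlay: 5,325.00 / 5,000 − 1 = 0.065001 = 6.500%.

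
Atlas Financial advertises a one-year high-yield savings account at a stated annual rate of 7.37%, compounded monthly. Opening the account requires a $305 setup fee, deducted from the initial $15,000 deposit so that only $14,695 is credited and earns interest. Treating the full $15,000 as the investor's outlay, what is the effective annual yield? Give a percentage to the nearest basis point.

Value after one year: 14,695 × (1 + 0.0737/12)^12 = 14,695 × 1.076241 = $15,815.36.
Effective yield on the $15,000 outlay: 15,815.36 / 15,000 − 1 = 0.054358 = 5.44%.

5.44%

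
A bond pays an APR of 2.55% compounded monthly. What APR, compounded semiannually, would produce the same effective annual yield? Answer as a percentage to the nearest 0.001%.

EAR = (1 + 0.0255/12)^12 − 1 = 0.025800.
Solve (1 + r/2)^2 = 1.025800: r/2 = 1.025800^(1/2) − 1 = 0.012818, so r = 0.025636 = 2.564%.

2.564%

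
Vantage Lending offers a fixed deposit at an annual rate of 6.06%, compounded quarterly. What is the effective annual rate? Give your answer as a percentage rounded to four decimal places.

6.1991%

EAR = (1 + 0.0606/4)^4 − 1.
= (1 + 0.015150)^4 − 1 = 1.061991 − 1 = 6.1991%.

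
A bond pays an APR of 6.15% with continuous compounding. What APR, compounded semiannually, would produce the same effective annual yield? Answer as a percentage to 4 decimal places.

EAR under continuous compounding: e^0.0615 − 1 = 0.063430.
Solve (1 + r/2)^2 = 1.063430: r/2 = 1.063430^(1/2) − 1 = 0.031228, so r = 0.062455 = 6.2455%.

6.2455%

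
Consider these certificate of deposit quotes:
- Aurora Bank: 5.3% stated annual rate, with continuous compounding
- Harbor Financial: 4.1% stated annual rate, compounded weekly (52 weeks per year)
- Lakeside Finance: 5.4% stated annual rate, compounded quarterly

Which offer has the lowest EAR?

Harbor Financial

Aurora Bank: e^0.053 − 1 = 5.443%
Harbor Financial: (1 + 0.041/52)^52 − 1 = 4.184%
Lakeside Finance: (1 + 0.054/4)^4 − 1 = 5.510%
The lowest effective annual rate is Harbor Financial at 4.184%.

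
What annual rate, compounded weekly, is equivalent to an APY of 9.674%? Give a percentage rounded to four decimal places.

9.2424%

(1 + r/52)^52 − 1 = 0.09674, so 1 + r/52 = 1.09674^(1/52).
r/52 = 0.001777, so r = 0.092424 = 9.2424%.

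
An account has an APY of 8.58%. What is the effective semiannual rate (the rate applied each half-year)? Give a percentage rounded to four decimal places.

4.2017%

The per-half-year rate i satisfies (1 + i)^2 = 1 + 0.0858.
i = 1.0858^(1/2) − 1 = 0.0420173 = 4.2017%.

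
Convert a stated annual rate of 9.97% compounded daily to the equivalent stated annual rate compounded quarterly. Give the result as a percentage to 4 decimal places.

EAR = (1 + 0.0997/365)^365 − 1 = 0.104824.
Solve (1 + r/4)^4 = 1.104824: r/4 = 1.104824^(1/4) − 1 = 0.025235, so r = 0.100939 = 10.0939%.

10.0939%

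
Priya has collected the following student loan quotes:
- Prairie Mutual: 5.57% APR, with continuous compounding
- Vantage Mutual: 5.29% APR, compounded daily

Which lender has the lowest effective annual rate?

Vantage Mutual

Prairie Mutual: e^0.0557 − 1 = 5.728%
Vantage Mutual: (1 + 0.0529/365)^365 − 1 = 5.432%
The lowest effective annual rate is Vantage Mutual at 5.432%.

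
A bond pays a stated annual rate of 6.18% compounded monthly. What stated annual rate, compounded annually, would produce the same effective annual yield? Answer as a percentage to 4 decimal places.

EAR = (1 + 0.0618/12)^12 − 1 = 0.063581.
Compounded annually, the equivalent nominal rate is the EAR itself: 6.3581%.

6.3581%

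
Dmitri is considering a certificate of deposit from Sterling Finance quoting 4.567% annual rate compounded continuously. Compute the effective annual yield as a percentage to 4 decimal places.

With continuous compounding, EAR = e^0.04567 − 1.
e^0.04567 = 1.046729, so EAR = 0.046729 = 4.6729%.

4.6729%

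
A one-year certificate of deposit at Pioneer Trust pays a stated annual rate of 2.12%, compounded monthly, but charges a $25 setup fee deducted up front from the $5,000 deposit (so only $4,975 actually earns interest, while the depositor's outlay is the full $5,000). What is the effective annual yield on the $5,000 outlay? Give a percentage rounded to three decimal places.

Value after one year: 4,975 × (1 + 0.0212/12)^12 = 4,975 × 1.021407 = $5,081.50.
Effective yield on the $5,000 outlay: 5,081.50 / 5,000 − 1 = 0.016300 = 1.630%.

1.630%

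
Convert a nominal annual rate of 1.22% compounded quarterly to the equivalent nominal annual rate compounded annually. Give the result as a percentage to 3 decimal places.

1.226%

EAR = (1 + 0.0122/4)^4 − 1 = 0.012256.
Compounded annually, the equivalent nominal rate is the EAR itself: 1.226%.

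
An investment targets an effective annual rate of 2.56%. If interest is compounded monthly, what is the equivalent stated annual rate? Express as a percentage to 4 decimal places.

2.5304%

(1 + r/12)^12 − 1 = 0.0256, so 1 + r/12 = 1.0256^(1/12).
r/12 = 0.002109, so r = 0.025304 = 2.5304%.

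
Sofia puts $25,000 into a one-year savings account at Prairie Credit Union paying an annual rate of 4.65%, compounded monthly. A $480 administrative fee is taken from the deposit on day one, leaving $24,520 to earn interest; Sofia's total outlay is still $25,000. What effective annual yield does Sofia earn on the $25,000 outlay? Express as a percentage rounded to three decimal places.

Value after one year: 24,520 × (1 + 0.0465/12)^12 = 24,520 × 1.047504 = $25,684.80.
Effective yield on the $25,000 outlay: 25,684.80 / 25,000 − 1 = 0.027392 = 2.739%.

2.739%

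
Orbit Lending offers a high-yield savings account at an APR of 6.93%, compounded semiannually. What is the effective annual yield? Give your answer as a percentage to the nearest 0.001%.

EAR = (1 + 0.0693/2)^2 − 1.
= (1 + 0.034650)^2 − 1 = 1.070501 − 1 = 7.050%.

7.050%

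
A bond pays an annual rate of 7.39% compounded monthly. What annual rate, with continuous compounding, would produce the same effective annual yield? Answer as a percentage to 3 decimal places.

7.367%

EAR = (1 + 0.0739/12)^12 − 1 = 0.076455.
Equivalent continuous rate: r = ln(1 + 0.076455) = 0.073673 = 7.367%.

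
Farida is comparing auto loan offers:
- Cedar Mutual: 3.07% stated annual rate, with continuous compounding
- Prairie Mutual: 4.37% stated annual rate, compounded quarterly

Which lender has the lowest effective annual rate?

Cedar Mutual

Cedar Mutual: e^0.0307 − 1 = 3.118%
Prairie Mutual: (1 + 0.0437/4)^4 − 1 = 4.442%
The lowest effective annual rate is Cedar Mutual at 3.118%.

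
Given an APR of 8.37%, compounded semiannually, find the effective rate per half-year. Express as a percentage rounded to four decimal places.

4.1850%

With a nominal annual rate compounded semiannually, the periodic rate is the nominal rate divided by 2.
i = 0.0837 / 2 = 0.0418500 = 4.1850%.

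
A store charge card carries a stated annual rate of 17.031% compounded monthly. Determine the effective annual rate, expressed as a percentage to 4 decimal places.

EAR = (1 + 0.17031/12)^12 − 1.
= 1.184254 − 1 = 18.4254%.

18.4254%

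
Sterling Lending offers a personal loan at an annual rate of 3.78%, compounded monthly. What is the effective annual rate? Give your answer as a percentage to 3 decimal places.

EAR = (1 + 0.0378/12)^12 − 1.
= (1 + 0.003150)^12 − 1 = 1.038462 − 1 = 3.846%.

3.846%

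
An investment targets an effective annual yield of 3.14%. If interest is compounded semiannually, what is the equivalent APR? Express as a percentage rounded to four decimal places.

(1 + r/2)^2 − 1 = 0.0314, so 1 + r/2 = 1.0314^(1/2).
r/2 = 0.015579, so r = 0.031157 = 3.1157%.

3.1157%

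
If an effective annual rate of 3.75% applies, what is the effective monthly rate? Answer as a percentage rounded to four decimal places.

The per-month rate i satisfies (1 + i)^12 = 1 + 0.0375.
i = 1.0375^(1/12) − 1 = 0.0030725 = 0.3073%.

0.3073%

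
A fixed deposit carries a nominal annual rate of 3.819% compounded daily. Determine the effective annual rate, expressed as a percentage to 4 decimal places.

3.8927%

EAR = (1 + 0.03819/365)^365 − 1.
= 1.038927 − 1 = 3.8927%.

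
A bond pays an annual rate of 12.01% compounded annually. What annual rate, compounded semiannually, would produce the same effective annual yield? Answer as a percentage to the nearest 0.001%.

Compounded annually, EAR = nominal = 0.120100.
Solve (1 + r/2)^2 = 1.120100: r/2 = 1.120100^(1/2) − 1 = 0.058348, so r = 0.116696 = 11.670%.

11.670%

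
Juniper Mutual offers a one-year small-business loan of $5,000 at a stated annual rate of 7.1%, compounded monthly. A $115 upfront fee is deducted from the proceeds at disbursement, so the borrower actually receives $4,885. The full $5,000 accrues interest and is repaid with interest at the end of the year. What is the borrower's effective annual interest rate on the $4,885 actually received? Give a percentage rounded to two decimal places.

9.86%

Amount owed after one year: 5,000 × (1 + 0.071/12)^12 = 5,000 × 1.073357 = $5,366.78.
Effective rate on net proceeds: 5,366.78 / 4,885 − 1 = 0.098625 = 9.86%.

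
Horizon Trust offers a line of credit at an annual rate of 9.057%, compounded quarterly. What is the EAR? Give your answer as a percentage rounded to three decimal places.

EAR = (1 + 0.09057/4)^4 − 1.
= (1 + 0.022642)^4 − 1 = 1.093693 − 1 = 9.369%.

9.369%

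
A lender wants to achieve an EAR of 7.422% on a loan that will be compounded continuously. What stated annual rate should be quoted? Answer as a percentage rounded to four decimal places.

7.1595%

Continuous: nominal r satisfies e^r − 1 = 0.07422.
r = ln(1 + 0.07422) = ln(1.07422) = 0.071595 = 7.1595%.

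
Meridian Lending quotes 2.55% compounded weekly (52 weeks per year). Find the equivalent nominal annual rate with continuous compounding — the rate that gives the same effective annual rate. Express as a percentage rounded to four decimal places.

2.5494%

EAR = (1 + 0.0255/52)^52 − 1 = 0.025821.
Equivalent continuous rate: r = ln(1 + 0.025821) = 0.025494 = 2.5494%.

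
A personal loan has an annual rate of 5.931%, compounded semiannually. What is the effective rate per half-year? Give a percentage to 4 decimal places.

With a nominal annual rate compounded semiannually, the periodic rate is the nominal rate divided by 2.
i = 0.05931 / 2 = 0.0296550 = 2.9655%.

2.9655%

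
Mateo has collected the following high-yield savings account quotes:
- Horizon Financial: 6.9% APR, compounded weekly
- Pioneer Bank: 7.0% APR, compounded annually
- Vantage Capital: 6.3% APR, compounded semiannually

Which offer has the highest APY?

Horizon Financial

Horizon Financial: (1 + 0.069/52)^52 − 1 = 7.139%
Pioneer Bank: compounded annually, EAR = 7.000%
Vantage Capital: (1 + 0.063/2)^2 − 1 = 6.399%
The highest effective annual rate is Horizon Financial at 7.139%.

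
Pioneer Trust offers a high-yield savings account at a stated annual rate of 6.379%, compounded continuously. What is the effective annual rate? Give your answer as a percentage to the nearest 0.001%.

6.587%

With continuous compounding, EAR = e^0.06379 − 1.
e^0.06379 = 1.065869, so EAR = 0.065869 = 6.587%.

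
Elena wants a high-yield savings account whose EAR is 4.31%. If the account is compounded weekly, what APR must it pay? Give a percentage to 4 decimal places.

(1 + r/52)^52 − 1 = 0.0431, so 1 + r/52 = 1.0431^(1/52).
r/52 = 0.000812, so r = 0.042214 = 4.2214%.

4.2214%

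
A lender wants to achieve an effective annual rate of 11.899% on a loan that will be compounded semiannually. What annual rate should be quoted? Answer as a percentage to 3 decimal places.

11.565%

(1 + r/2)^2 − 1 = 0.11899, so 1 + r/2 = 1.11899^(1/2).
r/2 = 0.057823, so r = 0.115646 = 11.565%.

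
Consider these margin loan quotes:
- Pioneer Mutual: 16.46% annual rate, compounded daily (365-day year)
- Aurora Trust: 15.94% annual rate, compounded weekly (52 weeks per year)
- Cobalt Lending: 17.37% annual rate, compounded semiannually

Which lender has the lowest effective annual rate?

Aurora Trust

Pioneer Mutual: (1 + 0.1646/365)^365 − 1 = 17.888%
Aurora Trust: (1 + 0.1594/52)^52 − 1 = 17.252%
Cobalt Lending: (1 + 0.1737/2)^2 − 1 = 18.124%
The lowest effective annual rate is Aurora Trust at 17.252%.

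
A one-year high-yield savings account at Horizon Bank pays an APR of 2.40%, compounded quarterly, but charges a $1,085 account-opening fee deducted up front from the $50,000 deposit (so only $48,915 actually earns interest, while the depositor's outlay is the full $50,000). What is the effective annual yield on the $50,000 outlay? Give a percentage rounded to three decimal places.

Value after one year: 48,915 × (1 + 0.0240/4)^4 = 48,915 × 1.024217 = $50,099.57.
Effective yield on the $50,000 outlay: 50,099.57 / 50,000 − 1 = 0.001991 = 0.199%.

0.199%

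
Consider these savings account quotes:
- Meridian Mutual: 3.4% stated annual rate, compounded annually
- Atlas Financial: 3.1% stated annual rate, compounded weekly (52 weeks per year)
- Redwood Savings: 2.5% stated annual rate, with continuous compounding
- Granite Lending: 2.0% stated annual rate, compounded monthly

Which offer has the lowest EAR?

Meridian Mutual: compounded annually, EAR = 3.400%
Atlas Financial: (1 + 0.031/52)^52 − 1 = 3.148%
Redwood Savings: e^0.025 − 1 = 2.532%
Granite Lending: (1 + 0.020/12)^12 − 1 = 2.018%
The lowest effective annual rate is Granite Lending at 2.018%.

Granite Lending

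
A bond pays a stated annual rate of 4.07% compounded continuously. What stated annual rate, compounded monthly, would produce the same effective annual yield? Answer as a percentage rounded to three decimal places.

4.077%

EAR under continuous compounding: e^0.0407 − 1 = 0.041540.
Solve (1 + r/12)^12 = 1.041540: r/12 = 1.041540^(1/12) − 1 = 0.003397, so r = 0.040769 = 4.077%.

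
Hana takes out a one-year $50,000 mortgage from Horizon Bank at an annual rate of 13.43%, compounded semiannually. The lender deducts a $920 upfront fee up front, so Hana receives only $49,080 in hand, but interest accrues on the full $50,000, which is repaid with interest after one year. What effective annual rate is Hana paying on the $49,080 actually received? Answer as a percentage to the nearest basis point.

16.02%

Amount owed after one year: 50,000 × (1 + 0.1343/2)^2 = 50,000 × 1.138809 = $56,940.46.
Effective rate on net proceeds: 56,940.46 / 49,080 − 1 = 0.160156 = 16.02%.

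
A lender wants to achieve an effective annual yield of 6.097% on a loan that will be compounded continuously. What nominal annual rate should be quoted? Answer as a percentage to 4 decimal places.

5.9184%

Continuous: nominal r satisfies e^r − 1 = 0.06097.
r = ln(1 + 0.06097) = ln(1.06097) = 0.059184 = 5.9184%.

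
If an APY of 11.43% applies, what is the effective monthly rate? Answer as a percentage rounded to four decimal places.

The per-month rate i satisfies (1 + i)^12 = 1 + 0.1143.
i = 1.1143^(1/12) − 1 = 0.0090597 = 0.9060%.

0.9060%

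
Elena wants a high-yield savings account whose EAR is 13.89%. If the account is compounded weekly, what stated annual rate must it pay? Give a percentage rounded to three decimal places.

13.023%

(1 + r/52)^52 − 1 = 0.1389, so 1 + r/52 = 1.1389^(1/52).
r/52 = 0.002504, so r = 0.130226 = 13.023%.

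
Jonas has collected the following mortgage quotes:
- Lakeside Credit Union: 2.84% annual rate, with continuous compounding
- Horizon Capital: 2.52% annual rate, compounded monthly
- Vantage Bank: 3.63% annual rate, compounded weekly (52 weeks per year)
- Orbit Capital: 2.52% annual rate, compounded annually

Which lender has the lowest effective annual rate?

Orbit Capital

Lakeside Credit Union: e^0.0284 − 1 = 2.881%
Horizon Capital: (1 + 0.0252/12)^12 − 1 = 2.549%
Vantage Bank: (1 + 0.0363/52)^52 − 1 = 3.695%
Orbit Capital: compounded annually, EAR = 2.520%
The lowest effective annual rate is Orbit Capital at 2.520%.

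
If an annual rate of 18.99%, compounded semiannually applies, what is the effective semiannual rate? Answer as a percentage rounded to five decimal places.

9.49500%

With a nominal annual rate compounded semiannually, the periodic rate is the nominal rate divided by 2.
i = 0.1899 / 2 = 0.0949500 = 9.49500%.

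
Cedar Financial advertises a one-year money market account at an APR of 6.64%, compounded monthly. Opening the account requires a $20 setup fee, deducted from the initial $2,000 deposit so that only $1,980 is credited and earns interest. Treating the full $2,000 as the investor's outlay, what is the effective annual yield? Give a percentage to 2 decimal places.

Value after one year: 1,980 × (1 + 0.0664/12)^12 = 1,980 × 1.068459 = $2,115.55.
Effective yield on the $2,000 outlay: 2,115.55 / 2,000 − 1 = 0.057774 = 5.78%.

5.78%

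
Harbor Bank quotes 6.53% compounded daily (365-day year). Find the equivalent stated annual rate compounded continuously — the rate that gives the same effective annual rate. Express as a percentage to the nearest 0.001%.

6.529%

EAR = (1 + 0.0653/365)^365 − 1 = 0.067473.
Equivalent continuous rate: r = ln(1 + 0.067473) = 0.065294 = 6.529%.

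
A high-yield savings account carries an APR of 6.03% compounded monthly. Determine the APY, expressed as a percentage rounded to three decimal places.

EAR = (1 + 0.0603/12)^12 − 1.
= (1 + 0.005025)^12 − 1 = 1.061995 − 1 = 6.199%.

6.199%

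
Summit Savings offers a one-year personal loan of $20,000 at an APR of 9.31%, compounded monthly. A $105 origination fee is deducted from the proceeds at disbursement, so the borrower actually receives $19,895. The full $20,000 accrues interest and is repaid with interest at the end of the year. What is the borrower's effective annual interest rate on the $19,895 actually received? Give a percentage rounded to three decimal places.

10.297%

Amount owed after one year: 20,000 × (1 + 0.0931/12)^12 = 20,000 × 1.097177 = $21,943.54.
Effective rate on net proceeds: 21,943.54 / 19,895 − 1 = 0.102968 = 10.297%.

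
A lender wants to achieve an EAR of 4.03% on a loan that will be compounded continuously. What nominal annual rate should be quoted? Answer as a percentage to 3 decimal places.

3.951%

Continuous: nominal r satisfies e^r − 1 = 0.0403.
r = ln(1 + 0.0403) = ln(1.0403) = 0.039509 = 3.951%.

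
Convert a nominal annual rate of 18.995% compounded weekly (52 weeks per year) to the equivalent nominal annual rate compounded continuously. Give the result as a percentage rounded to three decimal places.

18.960%

EAR = (1 + 0.18995/52)^52 − 1 = 0.208771.
Equivalent continuous rate: r = ln(1 + 0.208771) = 0.189604 = 18.960%.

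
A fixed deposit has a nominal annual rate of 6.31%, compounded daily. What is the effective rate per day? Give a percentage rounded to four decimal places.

With a nominal annual rate compounded daily, the periodic rate is the nominal rate divided by 365.
i = 0.0631 / 365 = 0.0001729 = 0.0173%.

0.0173%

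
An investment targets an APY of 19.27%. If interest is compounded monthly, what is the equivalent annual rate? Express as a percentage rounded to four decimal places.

17.7520%

(1 + r/12)^12 − 1 = 0.1927, so 1 + r/12 = 1.1927^(1/12).
r/12 = 0.014793, so r = 0.177520 = 17.7520%.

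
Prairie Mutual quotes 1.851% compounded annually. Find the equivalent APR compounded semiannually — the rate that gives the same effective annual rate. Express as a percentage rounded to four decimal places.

Compounded annually, EAR = nominal = 0.018510.
Solve (1 + r/2)^2 = 1.018510: r/2 = 1.018510^(1/2) − 1 = 0.009213, so r = 0.018425 = 1.8425%.

1.8425%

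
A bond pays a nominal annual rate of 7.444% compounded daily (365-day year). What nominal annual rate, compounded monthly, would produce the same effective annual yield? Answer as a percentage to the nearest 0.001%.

7.466%

EAR = (1 + 0.07444/365)^365 − 1 = 0.077273.
Solve (1 + r/12)^12 = 1.077273: r/12 = 1.077273^(1/12) − 1 = 0.006222, so r = 0.074664 = 7.466%.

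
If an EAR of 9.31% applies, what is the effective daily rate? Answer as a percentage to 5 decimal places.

The per-day rate i satisfies (1 + i)^365 = 1 + 0.0931.
i = 1.0931^(1/365) − 1 = 0.0002439 = 0.02439%.

0.02439%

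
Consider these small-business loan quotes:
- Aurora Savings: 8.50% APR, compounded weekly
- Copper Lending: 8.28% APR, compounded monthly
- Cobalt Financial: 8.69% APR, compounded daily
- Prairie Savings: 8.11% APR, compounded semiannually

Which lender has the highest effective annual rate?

Cobalt Financial

Aurora Savings: (1 + 0.0850/52)^52 − 1 = 8.864%
Copper Lending: (1 + 0.0828/12)^12 − 1 = 8.602%
Cobalt Financial: (1 + 0.0869/365)^365 − 1 = 9.078%
Prairie Savings: (1 + 0.0811/2)^2 − 1 = 8.274%
The highest effective annual rate is Cobalt Financial at 9.078%.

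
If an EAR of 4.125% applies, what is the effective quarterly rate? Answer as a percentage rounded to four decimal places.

The per-quarter rate i satisfies (1 + i)^4 = 1 + 0.04125.
i = 1.04125^(1/4) − 1 = 0.0101567 = 1.0157%.

1.0157%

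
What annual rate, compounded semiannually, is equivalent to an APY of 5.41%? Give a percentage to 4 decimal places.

(1 + r/2)^2 − 1 = 0.0541, so 1 + r/2 = 1.0541^(1/2).
r/2 = 0.026694, so r = 0.053387 = 5.3387%.

5.3387%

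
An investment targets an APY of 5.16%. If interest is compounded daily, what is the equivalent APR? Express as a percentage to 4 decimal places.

5.0316%

(1 + r/365)^365 − 1 = 0.0516, so 1 + r/365 = 1.0516^(1/365).
r/365 = 0.000138, so r = 0.050316 = 5.0316%.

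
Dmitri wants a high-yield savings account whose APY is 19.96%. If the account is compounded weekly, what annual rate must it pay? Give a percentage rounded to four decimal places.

18.2307%

(1 + r/52)^52 − 1 = 0.1996, so 1 + r/52 = 1.1996^(1/52).
r/52 = 0.003506, so r = 0.182307 = 18.2307%.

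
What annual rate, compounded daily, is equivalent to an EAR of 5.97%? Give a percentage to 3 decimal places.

5.799%

(1 + r/365)^365 − 1 = 0.0597, so 1 + r/365 = 1.0597^(1/365).
r/365 = 0.000159, so r = 0.057990 = 5.799%.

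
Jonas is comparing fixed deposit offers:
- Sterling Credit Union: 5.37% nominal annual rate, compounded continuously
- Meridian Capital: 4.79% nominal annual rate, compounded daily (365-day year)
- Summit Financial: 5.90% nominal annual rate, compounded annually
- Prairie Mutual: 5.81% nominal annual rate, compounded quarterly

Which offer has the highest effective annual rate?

Sterling Credit Union: e^0.0537 − 1 = 5.517%
Meridian Capital: (1 + 0.0479/365)^365 − 1 = 4.906%
Summit Financial: compounded annually, EAR = 5.900%
Prairie Mutual: (1 + 0.0581/4)^4 − 1 = 5.938%
The highest effective annual rate is Prairie Mutual at 5.938%.

Prairie Mutual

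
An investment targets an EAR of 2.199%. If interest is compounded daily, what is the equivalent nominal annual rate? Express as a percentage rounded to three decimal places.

(1 + r/365)^365 − 1 = 0.02199, so 1 + r/365 = 1.02199^(1/365).
r/365 = 0.000060, so r = 0.021752 = 2.175%.

2.175%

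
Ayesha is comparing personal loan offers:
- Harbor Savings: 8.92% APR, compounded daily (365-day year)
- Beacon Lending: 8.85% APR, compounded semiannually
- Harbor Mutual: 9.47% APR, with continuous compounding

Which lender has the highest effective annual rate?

Harbor Mutual

Harbor Savings: (1 + 0.0892/365)^365 − 1 = 9.329%
Beacon Lending: (1 + 0.0885/2)^2 − 1 = 9.046%
Harbor Mutual: e^0.0947 − 1 = 9.933%
The highest effective annual rate is Harbor Mutual at 9.933%.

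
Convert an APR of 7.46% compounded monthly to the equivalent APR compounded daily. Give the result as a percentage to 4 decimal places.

EAR = (1 + 0.0746/12)^12 − 1 = 0.077204.
Solve (1 + r/365)^365 = 1.077204: r/365 = 1.077204^(1/365) − 1 = 0.000204, so r = 0.074377 = 7.4377%.

7.4377%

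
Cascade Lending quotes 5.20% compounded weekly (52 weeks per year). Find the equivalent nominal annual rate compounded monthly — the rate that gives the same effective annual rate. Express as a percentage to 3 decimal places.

5.209%

EAR = (1 + 0.0520/52)^52 − 1 = 0.053348.
Solve (1 + r/12)^12 = 1.053348: r/12 = 1.053348^(1/12) − 1 = 0.004341, so r = 0.052087 = 5.209%.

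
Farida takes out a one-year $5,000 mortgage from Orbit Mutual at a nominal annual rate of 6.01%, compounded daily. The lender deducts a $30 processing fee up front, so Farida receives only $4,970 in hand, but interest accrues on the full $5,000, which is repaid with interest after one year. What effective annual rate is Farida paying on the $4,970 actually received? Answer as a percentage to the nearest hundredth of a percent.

Amount owed after one year: 5,000 × (1 + 0.0601/365)^365 = 5,000 × 1.061937 = $5,309.69.
Effective rate on net proceeds: 5,309.69 / 4,970 − 1 = 0.068348 = 6.83%.

6.83%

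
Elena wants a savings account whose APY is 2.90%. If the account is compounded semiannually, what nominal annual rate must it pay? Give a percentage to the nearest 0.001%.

(1 + r/2)^2 − 1 = 0.0290, so 1 + r/2 = 1.0290^(1/2).
r/2 = 0.014396, so r = 0.028793 = 2.879%.

2.879%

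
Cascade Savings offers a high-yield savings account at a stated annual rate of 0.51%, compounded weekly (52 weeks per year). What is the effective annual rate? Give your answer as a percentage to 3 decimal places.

EAR = (1 + 0.0051/52)^52 − 1.
= (1 + 0.000098)^52 − 1 = 1.005113 − 1 = 0.511%.

0.511%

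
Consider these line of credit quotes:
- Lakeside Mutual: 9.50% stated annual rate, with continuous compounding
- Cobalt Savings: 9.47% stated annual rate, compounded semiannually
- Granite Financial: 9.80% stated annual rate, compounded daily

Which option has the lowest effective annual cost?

Lakeside Mutual: e^0.0950 − 1 = 9.966%
Cobalt Savings: (1 + 0.0947/2)^2 − 1 = 9.694%
Granite Financial: (1 + 0.0980/365)^365 − 1 = 10.295%
The lowest effective annual rate is Cobalt Savings at 9.694%.

Cobalt Savings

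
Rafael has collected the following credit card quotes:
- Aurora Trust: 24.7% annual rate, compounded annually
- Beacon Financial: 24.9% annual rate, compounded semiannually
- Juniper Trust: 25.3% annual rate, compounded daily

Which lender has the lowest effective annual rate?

Aurora Trust: compounded annually, EAR = 24.700%
Beacon Financial: (1 + 0.249/2)^2 − 1 = 26.450%
Juniper Trust: (1 + 0.253/365)^365 − 1 = 28.777%
The lowest effective annual rate is Aurora Trust at 24.700%.

Aurora Trust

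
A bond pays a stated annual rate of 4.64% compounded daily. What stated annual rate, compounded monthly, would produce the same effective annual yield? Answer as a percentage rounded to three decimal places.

4.649%

EAR = (1 + 0.0464/365)^365 − 1 = 0.047490.
Solve (1 + r/12)^12 = 1.047490: r/12 = 1.047490^(1/12) − 1 = 0.003874, so r = 0.046487 = 4.649%.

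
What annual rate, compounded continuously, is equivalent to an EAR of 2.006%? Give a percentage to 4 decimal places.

1.9861%

Continuous: nominal r satisfies e^r − 1 = 0.02006.
r = ln(1 + 0.02006) = ln(1.02006) = 0.019861 = 1.9861%.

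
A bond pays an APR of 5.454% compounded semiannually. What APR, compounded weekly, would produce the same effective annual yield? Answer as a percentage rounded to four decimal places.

EAR = (1 + 0.05454/2)^2 − 1 = 0.055284.
Solve (1 + r/52)^52 = 1.055284: r/52 = 1.055284^(1/52) − 1 = 0.001035, so r = 0.053837 = 5.3837%.

5.3837%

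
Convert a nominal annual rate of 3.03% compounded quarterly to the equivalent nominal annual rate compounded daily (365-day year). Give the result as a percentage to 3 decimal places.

3.019%

EAR = (1 + 0.0303/4)^4 − 1 = 0.030646.
Solve (1 + r/365)^365 = 1.030646: r/365 = 1.030646^(1/365) − 1 = 0.000083, so r = 0.030187 = 3.019%.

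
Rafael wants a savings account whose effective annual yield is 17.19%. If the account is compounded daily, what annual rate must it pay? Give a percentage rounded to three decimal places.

15.866%

(1 + r/365)^365 − 1 = 0.1719, so 1 + r/365 = 1.1719^(1/365).
r/365 = 0.000435, so r = 0.158661 = 15.866%.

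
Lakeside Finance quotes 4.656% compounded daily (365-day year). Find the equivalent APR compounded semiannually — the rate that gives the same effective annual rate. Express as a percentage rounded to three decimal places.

EAR = (1 + 0.04656/365)^365 − 1 = 0.047658.
Solve (1 + r/2)^2 = 1.047658: r/2 = 1.047658^(1/2) − 1 = 0.023552, so r = 0.047103 = 4.710%.

4.710%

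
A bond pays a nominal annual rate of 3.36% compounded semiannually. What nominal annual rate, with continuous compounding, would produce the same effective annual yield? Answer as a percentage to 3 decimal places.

3.332%

EAR = (1 + 0.0336/2)^2 − 1 = 0.033882.
Equivalent continuous rate: r = ln(1 + 0.033882) = 0.033321 = 3.332%.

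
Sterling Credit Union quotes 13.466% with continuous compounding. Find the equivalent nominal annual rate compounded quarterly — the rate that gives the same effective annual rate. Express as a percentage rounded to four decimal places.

EAR under continuous compounding: e^0.13466 − 1 = 0.144148.
Solve (1 + r/4)^4 = 1.144148: r/4 = 1.144148^(1/4) − 1 = 0.034238, so r = 0.136952 = 13.6952%.

13.6952%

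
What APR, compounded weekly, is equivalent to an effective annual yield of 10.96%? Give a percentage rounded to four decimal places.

10.4104%

(1 + r/52)^52 − 1 = 0.1096, so 1 + r/52 = 1.1096^(1/52).
r/52 = 0.002002, so r = 0.104104 = 10.4104%.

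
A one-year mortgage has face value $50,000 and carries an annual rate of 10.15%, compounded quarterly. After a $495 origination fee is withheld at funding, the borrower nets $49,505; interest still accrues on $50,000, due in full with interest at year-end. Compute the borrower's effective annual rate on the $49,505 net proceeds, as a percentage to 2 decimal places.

11.65%

Amount owed after one year: 50,000 × (1 + 0.1015/4)^4 = 50,000 × 1.105429 = $55,271.46.
Effective rate on net proceeds: 55,271.46 / 49,505 − 1 = 0.116482 = 11.65%.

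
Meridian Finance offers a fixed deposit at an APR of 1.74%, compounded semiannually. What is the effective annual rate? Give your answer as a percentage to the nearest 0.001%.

1.748%

EAR = (1 + 0.0174/2)^2 − 1.
= (1 + 0.008700)^2 − 1 = 1.017476 − 1 = 1.748%.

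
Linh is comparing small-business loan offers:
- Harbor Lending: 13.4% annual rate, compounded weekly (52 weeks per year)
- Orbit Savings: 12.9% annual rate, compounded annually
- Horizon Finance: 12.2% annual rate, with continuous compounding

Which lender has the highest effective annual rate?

Harbor Lending

Harbor Lending: (1 + 0.134/52)^52 − 1 = 14.320%
Orbit Savings: compounded annually, EAR = 12.900%
Horizon Finance: e^0.122 − 1 = 12.975%
The highest effective annual rate is Harbor Lending at 14.320%.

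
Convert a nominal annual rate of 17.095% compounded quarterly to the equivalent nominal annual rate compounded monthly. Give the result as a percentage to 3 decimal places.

16.857%

EAR = (1 + 0.17095/4)^4 − 1 = 0.182225.
Solve (1 + r/12)^12 = 1.182225: r/12 = 1.182225^(1/12) − 1 = 0.014048, so r = 0.168571 = 16.857%.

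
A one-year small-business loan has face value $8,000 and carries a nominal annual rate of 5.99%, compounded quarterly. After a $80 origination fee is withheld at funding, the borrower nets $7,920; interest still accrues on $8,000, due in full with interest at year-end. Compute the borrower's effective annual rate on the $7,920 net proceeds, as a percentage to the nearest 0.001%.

Amount owed after one year: 8,000 × (1 + 0.0599/4)^4 = 8,000 × 1.061259 = $8,490.07.
Effective rate on net proceeds: 8,490.07 / 7,920 − 1 = 0.071979 = 7.198%.

7.198%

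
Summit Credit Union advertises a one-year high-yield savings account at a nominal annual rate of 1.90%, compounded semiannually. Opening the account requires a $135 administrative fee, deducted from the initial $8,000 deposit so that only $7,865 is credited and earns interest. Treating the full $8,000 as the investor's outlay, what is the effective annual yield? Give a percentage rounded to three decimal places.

0.189%

Value after one year: 7,865 × (1 + 0.0190/2)^2 = 7,865 × 1.019090 = $8,015.14.
Effective yield on the $8,000 outlay: 8,015.14 / 8,000 − 1 = 0.001893 = 0.189%.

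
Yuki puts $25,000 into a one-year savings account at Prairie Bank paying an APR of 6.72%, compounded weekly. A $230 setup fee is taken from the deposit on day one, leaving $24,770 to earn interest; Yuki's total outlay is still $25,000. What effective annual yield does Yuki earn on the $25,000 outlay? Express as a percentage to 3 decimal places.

Value after one year: 24,770 × (1 + 0.0672/52)^52 = 24,770 × 1.069463 = $26,490.60.
Effective yield on the $25,000 outlay: 26,490.60 / 25,000 − 1 = 0.059624 = 5.962%.

5.962%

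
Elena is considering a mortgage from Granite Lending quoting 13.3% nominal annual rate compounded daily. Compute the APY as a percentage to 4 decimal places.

EAR = (1 + 0.133/365)^365 − 1.
= (1 + 0.000364)^365 − 1 = 1.142222 − 1 = 14.2222%.

14.2222%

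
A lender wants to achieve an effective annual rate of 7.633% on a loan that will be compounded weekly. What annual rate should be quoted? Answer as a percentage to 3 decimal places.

(1 + r/52)^52 − 1 = 0.07633, so 1 + r/52 = 1.07633^(1/52).
r/52 = 0.001416, so r = 0.073609 = 7.361%.

7.361%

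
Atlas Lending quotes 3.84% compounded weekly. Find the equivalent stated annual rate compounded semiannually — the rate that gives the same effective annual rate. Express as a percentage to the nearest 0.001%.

3.876%

EAR = (1 + 0.0384/52)^52 − 1 = 0.039132.
Solve (1 + r/2)^2 = 1.039132: r/2 = 1.039132^(1/2) − 1 = 0.019378, so r = 0.038757 = 3.876%.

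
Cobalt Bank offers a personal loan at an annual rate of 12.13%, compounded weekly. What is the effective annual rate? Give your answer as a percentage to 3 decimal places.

12.880%

EAR = (1 + 0.1213/52)^52 − 1.
= (1 + 0.002333)^52 − 1 = 1.128804 − 1 = 12.880%.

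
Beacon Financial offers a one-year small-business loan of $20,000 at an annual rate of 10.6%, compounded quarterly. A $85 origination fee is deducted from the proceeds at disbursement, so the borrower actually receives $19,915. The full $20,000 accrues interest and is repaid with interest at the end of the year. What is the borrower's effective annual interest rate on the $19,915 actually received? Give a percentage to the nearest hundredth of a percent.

11.50%

Amount owed after one year: 20,000 × (1 + 0.106/4)^4 = 20,000 × 1.110288 = $22,205.77.
Effective rate on net proceeds: 22,205.77 / 19,915 − 1 = 0.115027 = 11.50%.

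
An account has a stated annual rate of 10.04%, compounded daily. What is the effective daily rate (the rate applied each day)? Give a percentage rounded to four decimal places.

0.0275%

With a nominal annual rate compounded daily, the periodic rate is the nominal rate divided by 365.
i = 0.1004 / 365 = 0.0002751 = 0.0275%.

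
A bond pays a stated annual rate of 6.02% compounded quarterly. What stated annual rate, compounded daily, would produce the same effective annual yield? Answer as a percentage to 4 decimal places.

5.9756%

EAR = (1 + 0.0602/4)^4 − 1 = 0.061573.
Solve (1 + r/365)^365 = 1.061573: r/365 = 1.061573^(1/365) − 1 = 0.000164, so r = 0.059756 = 5.9756%.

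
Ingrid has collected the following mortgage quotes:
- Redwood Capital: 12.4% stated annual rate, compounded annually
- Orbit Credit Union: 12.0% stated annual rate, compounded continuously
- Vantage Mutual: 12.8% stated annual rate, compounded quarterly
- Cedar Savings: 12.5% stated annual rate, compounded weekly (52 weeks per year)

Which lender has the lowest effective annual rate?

Redwood Capital

Redwood Capital: compounded annually, EAR = 12.400%
Orbit Credit Union: e^0.120 − 1 = 12.750%
Vantage Mutual: (1 + 0.128/4)^4 − 1 = 13.428%
Cedar Savings: (1 + 0.125/52)^52 − 1 = 13.298%
The lowest effective annual rate is Redwood Capital at 12.400%.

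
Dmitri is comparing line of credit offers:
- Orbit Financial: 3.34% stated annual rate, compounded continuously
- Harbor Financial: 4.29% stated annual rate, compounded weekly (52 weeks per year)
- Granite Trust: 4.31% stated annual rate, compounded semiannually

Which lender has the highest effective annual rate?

Harbor Financial

Orbit Financial: e^0.0334 − 1 = 3.396%
Harbor Financial: (1 + 0.0429/52)^52 − 1 = 4.382%
Granite Trust: (1 + 0.0431/2)^2 − 1 = 4.356%
The highest effective annual rate is Harbor Financial at 4.382%.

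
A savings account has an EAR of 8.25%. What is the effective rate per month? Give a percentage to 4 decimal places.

0.6628%

The per-month rate i satisfies (1 + i)^12 = 1 + 0.0825.
i = 1.0825^(1/12) − 1 = 0.0066280 = 0.6628%.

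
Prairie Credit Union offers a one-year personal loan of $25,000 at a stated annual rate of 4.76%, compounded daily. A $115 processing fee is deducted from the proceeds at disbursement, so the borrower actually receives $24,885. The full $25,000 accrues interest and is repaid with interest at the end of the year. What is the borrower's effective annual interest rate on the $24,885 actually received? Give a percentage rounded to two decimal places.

5.36%

Amount owed after one year: 25,000 × (1 + 0.0476/365)^365 = 25,000 × 1.048748 = $26,218.70.
Effective rate on net proceeds: 26,218.70 / 24,885 − 1 = 0.053594 = 5.36%.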